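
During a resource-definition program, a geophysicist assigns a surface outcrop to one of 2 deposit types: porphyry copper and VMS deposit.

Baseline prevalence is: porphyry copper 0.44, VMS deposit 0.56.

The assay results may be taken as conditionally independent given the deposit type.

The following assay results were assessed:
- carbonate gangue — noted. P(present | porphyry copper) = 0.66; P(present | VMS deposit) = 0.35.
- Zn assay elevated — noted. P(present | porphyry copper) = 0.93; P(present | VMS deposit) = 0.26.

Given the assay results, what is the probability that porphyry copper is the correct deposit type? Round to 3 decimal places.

0.841

Multiply each prior by the joint likelihood of the assay result pattern:
  porphyry copper: 0.44 × 0.66 × 0.93 = 0.27007
  VMS deposit: 0.56 × 0.35 × 0.26 = 0.05096
The unnormalized weights sum to 0.32103.
P(porphyry copper | evidence) = 0.27007 / 0.32103 ≈ 0.841.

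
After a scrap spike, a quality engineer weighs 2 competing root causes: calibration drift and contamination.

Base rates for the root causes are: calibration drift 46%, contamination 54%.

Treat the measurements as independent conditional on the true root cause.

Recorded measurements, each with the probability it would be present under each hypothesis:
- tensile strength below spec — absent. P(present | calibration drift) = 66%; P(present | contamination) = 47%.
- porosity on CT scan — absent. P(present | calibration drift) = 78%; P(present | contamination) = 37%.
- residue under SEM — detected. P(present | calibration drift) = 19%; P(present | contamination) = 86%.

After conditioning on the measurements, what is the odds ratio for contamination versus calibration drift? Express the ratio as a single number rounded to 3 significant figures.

23.7

The normalizing constant cancels in an odds ratio, so compute prior × likelihood for the two hypotheses only (using 1 − P(present | H) for each absent measurement):
  contamination: 0.54 × (1 − 0.47) × (1 − 0.37) × 0.86 = 0.15506
  calibration drift: 0.46 × (1 − 0.66) × (1 − 0.78) × 0.19 = 0.0065375
Odds(contamination : calibration drift) = 0.15506 / 0.0065375 ≈ 23.7.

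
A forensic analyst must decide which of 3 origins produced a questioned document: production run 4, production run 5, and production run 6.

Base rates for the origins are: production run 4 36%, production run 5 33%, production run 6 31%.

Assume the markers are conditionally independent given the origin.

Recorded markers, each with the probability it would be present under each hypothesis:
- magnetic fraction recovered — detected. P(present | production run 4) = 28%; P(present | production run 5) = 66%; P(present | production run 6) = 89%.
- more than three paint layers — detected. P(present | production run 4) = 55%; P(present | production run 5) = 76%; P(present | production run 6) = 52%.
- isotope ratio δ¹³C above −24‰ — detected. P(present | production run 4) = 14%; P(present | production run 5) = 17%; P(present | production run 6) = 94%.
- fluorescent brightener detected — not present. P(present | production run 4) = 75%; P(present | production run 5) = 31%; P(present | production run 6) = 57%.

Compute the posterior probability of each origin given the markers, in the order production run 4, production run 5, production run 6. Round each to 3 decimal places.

0.024, 0.245, 0.731

By Bayes' rule with conditional independence, the unnormalized weight for each hypothesis is prior × ∏ likelihoods (using 1 − P(present | H) for each absent marker):
  production run 4: 0.36 × 0.28 × 0.55 × 0.14 × (1 − 0.75) = 0.0019404
  production run 5: 0.33 × 0.66 × 0.76 × 0.17 × (1 − 0.31) = 0.019416
  production run 6: 0.31 × 0.89 × 0.52 × 0.94 × (1 − 0.57) = 0.05799
Normalizing constant Z = 0.0019404 + 0.019416 + 0.05799 = 0.079347.
P(production run 4 | evidence) = 0.0019404 / 0.079347 ≈ 0.024
P(production run 5 | evidence) = 0.019416 / 0.079347 ≈ 0.245
P(production run 6 | evidence) = 0.05799 / 0.079347 ≈ 0.731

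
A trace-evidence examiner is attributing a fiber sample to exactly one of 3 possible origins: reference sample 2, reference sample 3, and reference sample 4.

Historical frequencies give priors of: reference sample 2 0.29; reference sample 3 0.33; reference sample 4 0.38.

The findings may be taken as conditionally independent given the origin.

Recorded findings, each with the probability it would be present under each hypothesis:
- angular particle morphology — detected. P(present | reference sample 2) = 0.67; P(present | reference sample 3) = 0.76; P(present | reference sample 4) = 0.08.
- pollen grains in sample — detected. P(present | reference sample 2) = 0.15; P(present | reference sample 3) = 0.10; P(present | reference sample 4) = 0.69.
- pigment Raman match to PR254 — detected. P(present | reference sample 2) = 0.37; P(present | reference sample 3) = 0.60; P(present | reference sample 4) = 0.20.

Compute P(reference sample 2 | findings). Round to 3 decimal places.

0.359

By Bayes' rule with conditional independence, the unnormalized weight for each hypothesis is prior × ∏ likelihoods:
  reference sample 2: 0.29 × 0.67 × 0.15 × 0.37 = 0.010784
  reference sample 3: 0.33 × 0.76 × 0.10 × 0.60 = 0.015048
  reference sample 4: 0.38 × 0.08 × 0.69 × 0.20 = 0.0041952
Marginal likelihood of the evidence = 0.030027.
P(reference sample 2 | evidence) = 0.010784 / 0.030027 ≈ 0.359.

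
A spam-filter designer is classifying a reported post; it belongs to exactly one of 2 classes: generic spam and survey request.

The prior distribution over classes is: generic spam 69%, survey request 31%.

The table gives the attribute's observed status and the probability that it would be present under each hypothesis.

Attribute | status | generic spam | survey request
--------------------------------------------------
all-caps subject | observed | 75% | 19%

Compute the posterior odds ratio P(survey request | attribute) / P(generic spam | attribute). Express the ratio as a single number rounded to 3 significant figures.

0.114

Unnormalized posterior weight (prior times the attribute likelihood) for each of the two hypotheses:
  survey request: 0.31 × 0.19 = 0.0589
  generic spam: 0.69 × 0.75 = 0.5175
Posterior odds = 0.0589 / 0.5175 ≈ 0.114.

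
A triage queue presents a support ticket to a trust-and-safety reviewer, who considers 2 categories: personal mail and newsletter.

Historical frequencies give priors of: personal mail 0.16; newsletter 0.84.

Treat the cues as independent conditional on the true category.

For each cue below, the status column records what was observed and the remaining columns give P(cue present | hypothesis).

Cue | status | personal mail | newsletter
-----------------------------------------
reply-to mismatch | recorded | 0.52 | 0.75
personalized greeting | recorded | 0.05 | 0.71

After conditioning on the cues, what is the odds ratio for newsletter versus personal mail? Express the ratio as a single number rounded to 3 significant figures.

The normalizing constant cancels in an odds ratio, so compute prior × likelihood for the two hypotheses only:
  newsletter: 0.84 × 0.75 × 0.71 = 0.4473
  personal mail: 0.16 × 0.52 × 0.05 = 0.00416
Posterior odds = 0.4473 / 0.00416 ≈ 108.

108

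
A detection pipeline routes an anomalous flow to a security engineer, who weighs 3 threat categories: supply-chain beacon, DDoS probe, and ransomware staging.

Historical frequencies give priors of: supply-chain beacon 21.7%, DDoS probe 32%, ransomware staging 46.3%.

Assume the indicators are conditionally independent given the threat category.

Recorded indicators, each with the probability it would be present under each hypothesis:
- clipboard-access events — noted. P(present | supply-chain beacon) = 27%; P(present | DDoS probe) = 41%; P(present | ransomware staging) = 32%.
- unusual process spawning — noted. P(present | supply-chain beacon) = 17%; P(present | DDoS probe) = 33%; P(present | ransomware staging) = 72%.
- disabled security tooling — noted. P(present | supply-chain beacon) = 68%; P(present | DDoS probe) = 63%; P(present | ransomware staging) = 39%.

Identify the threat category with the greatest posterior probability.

For each hypothesis, the unnormalized posterior weight is prior × product of the indicator likelihoods:
  supply-chain beacon: 0.217 × 0.27 × 0.17 × 0.68 = 0.006773
  DDoS probe: 0.320 × 0.41 × 0.33 × 0.63 = 0.027276
  ransomware staging: 0.463 × 0.32 × 0.72 × 0.39 = 0.041603
The unnormalized weights sum to 0.075653.
P(supply-chain beacon | evidence) ≈ 0.006773 / 0.075653 ≈ 0.090
P(DDoS probe | evidence) ≈ 0.027276 / 0.075653 ≈ 0.361
P(ransomware staging | evidence) ≈ 0.041603 / 0.075653 ≈ 0.550
The largest is 0.550, so ransomware staging is most probable.

ransomware staging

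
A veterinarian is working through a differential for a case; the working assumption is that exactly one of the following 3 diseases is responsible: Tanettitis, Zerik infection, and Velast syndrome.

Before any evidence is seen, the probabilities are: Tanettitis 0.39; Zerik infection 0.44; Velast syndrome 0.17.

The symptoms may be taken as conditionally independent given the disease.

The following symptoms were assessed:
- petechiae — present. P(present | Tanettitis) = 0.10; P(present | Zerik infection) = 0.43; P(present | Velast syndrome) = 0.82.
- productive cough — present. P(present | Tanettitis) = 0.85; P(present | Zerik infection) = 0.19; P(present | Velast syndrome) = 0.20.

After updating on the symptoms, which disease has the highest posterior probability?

Zerik infection

For each hypothesis, the unnormalized posterior weight is prior × product of the symptom likelihoods:
  Tanettitis: 0.39 × 0.10 × 0.85 = 0.03315
  Zerik infection: 0.44 × 0.43 × 0.19 = 0.035948
  Velast syndrome: 0.17 × 0.82 × 0.20 = 0.02788
Marginal likelihood of the evidence = 0.096978.
P(Tanettitis | evidence) ≈ 0.03315 / 0.096978 ≈ 0.342
P(Zerik infection | evidence) ≈ 0.035948 / 0.096978 ≈ 0.371
P(Velast syndrome | evidence) ≈ 0.02788 / 0.096978 ≈ 0.287
The largest is 0.371, so Zerik infection is most probable.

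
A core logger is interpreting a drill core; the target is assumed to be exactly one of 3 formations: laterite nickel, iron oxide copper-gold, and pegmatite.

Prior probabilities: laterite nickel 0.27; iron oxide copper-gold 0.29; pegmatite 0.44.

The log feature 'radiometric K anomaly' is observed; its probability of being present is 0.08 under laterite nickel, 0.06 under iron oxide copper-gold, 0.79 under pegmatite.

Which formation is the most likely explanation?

For each hypothesis, the unnormalized posterior weight is prior × likelihood:
  laterite nickel: 0.27 × 0.08 = 0.0216
  iron oxide copper-gold: 0.29 × 0.06 = 0.0174
  pegmatite: 0.44 × 0.79 = 0.3476
The unnormalized weights sum to 0.3866.
P(laterite nickel | evidence) ≈ 0.0216 / 0.3866 ≈ 0.056
P(iron oxide copper-gold | evidence) ≈ 0.0174 / 0.3866 ≈ 0.045
P(pegmatite | evidence) ≈ 0.3476 / 0.3866 ≈ 0.899
The largest is 0.899, so pegmatite is most probable.

pegmatite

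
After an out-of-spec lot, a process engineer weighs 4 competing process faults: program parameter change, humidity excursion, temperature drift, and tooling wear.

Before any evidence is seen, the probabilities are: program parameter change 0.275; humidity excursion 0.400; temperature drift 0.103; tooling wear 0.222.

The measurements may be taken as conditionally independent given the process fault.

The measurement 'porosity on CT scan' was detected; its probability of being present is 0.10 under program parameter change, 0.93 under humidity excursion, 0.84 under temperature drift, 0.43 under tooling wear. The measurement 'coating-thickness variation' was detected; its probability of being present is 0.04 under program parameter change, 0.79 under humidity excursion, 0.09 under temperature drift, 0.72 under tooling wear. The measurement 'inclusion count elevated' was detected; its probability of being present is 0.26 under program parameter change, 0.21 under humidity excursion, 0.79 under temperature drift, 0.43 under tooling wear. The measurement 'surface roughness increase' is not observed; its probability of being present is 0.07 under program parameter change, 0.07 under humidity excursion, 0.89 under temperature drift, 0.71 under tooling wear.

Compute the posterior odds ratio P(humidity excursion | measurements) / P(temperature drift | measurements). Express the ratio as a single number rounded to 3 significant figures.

The normalizing constant cancels in an odds ratio, so compute prior × likelihood for the two hypotheses only (using 1 − P(present | H) for each absent measurement):
  humidity excursion: 0.400 × 0.93 × 0.79 × 0.21 × (1 − 0.07) = 0.057395
  temperature drift: 0.103 × 0.84 × 0.09 × 0.79 × (1 − 0.89) = 0.00067667
Posterior odds = 0.057395 / 0.00067667 ≈ 84.8.

84.8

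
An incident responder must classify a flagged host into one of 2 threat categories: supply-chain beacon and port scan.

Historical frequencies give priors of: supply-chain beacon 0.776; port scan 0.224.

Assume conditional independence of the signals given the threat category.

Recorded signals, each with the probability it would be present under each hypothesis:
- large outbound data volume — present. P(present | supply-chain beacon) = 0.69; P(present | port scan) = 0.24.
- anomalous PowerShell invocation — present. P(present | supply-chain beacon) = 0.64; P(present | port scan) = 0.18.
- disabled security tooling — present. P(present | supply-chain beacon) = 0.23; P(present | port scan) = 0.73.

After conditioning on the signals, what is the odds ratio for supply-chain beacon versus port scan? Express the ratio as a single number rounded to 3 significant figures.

Unnormalized posterior weight (prior times the signal likelihoods) for each of the two hypotheses:
  supply-chain beacon: 0.776 × 0.69 × 0.64 × 0.23 = 0.078817
  port scan: 0.224 × 0.24 × 0.18 × 0.73 = 0.0070641
Odds(supply-chain beacon : port scan) = 0.078817 / 0.0070641 ≈ 11.2.

11.2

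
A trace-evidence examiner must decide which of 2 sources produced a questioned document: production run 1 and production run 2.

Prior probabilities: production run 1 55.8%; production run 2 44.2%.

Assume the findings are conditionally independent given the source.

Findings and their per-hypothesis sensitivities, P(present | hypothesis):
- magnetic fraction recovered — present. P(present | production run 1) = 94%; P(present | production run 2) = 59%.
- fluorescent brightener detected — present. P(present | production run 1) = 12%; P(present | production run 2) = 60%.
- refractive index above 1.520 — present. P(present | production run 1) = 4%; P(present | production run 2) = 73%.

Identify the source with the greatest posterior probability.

production run 2

Multiply each prior by the joint likelihood of the evidence pattern:
  production run 1: 0.558 × 0.94 × 0.12 × 0.04 = 0.0025177
  production run 2: 0.442 × 0.59 × 0.60 × 0.73 = 0.11422
Marginal likelihood of the evidence = 0.11674.
P(production run 1 | evidence) ≈ 0.0025177 / 0.11674 ≈ 0.022
P(production run 2 | evidence) ≈ 0.11422 / 0.11674 ≈ 0.978
The largest is 0.978, so production run 2 is most probable.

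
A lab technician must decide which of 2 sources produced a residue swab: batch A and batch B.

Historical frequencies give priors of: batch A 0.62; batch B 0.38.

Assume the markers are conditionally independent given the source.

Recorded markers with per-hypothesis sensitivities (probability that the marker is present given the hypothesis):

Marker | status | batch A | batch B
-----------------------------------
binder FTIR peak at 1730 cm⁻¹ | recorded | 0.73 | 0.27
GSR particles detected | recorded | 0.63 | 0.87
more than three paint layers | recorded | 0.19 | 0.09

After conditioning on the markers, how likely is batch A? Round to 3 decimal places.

Multiply each prior by the joint likelihood of the marker pattern:
  batch A: 0.62 × 0.73 × 0.63 × 0.19 = 0.054176
  batch B: 0.38 × 0.27 × 0.87 × 0.09 = 0.0080336
Normalizing constant Z = 0.054176 + 0.0080336 = 0.06221.
P(batch A | evidence) = 0.054176 / 0.06221 ≈ 0.871.

0.871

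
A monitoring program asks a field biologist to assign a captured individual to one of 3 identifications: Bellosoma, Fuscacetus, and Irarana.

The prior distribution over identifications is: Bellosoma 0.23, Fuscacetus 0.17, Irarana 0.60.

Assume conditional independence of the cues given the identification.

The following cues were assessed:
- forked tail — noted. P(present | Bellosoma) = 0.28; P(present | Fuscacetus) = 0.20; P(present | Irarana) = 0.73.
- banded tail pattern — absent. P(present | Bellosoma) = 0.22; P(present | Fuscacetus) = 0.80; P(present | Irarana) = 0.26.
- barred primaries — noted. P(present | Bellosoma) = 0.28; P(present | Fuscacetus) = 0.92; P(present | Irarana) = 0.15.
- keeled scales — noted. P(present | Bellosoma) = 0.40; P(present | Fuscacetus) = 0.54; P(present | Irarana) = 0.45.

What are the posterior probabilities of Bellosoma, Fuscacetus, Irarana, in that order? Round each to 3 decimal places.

0.182, 0.109, 0.708

Multiply each prior by the joint likelihood of the cue pattern (using 1 − P(present | H) for each absent cue):
  Bellosoma: 0.23 × 0.28 × (1 − 0.22) × 0.28 × 0.40 = 0.005626
  Fuscacetus: 0.17 × 0.20 × (1 − 0.80) × 0.92 × 0.54 = 0.0033782
  Irarana: 0.60 × 0.73 × (1 − 0.26) × 0.15 × 0.45 = 0.021878
Marginal likelihood of the evidence = 0.030882.
P(Bellosoma | evidence) = 0.005626 / 0.030882 ≈ 0.182
P(Fuscacetus | evidence) = 0.0033782 / 0.030882 ≈ 0.109
P(Irarana | evidence) = 0.021878 / 0.030882 ≈ 0.708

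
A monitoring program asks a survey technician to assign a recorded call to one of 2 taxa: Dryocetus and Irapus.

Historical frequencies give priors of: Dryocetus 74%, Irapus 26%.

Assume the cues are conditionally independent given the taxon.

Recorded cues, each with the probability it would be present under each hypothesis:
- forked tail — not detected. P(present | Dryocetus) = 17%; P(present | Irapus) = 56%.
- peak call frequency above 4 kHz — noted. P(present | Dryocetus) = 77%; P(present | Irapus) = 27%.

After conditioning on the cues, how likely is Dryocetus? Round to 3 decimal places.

0.939

For each hypothesis, the unnormalized posterior weight is prior × product of the cue likelihoods (using 1 − P(present | H) for each absent cue):
  Dryocetus: 0.74 × (1 − 0.17) × 0.77 = 0.47293
  Irapus: 0.26 × (1 − 0.56) × 0.27 = 0.030888
Normalizing constant Z = 0.47293 + 0.030888 = 0.50382.
P(Dryocetus | evidence) = 0.47293 / 0.50382 ≈ 0.939.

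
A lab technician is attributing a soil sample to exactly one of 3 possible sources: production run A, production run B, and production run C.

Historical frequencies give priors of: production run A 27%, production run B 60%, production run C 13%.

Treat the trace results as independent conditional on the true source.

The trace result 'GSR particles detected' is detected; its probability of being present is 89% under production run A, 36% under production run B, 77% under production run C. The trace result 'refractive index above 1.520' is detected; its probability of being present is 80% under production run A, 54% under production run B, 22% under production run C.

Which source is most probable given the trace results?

production run A

By Bayes' rule with conditional independence, the unnormalized weight for each hypothesis is prior × ∏ likelihoods:
  production run A: 0.27 × 0.89 × 0.80 = 0.19224
  production run B: 0.60 × 0.36 × 0.54 = 0.11664
  production run C: 0.13 × 0.77 × 0.22 = 0.022022
Marginal likelihood of the evidence = 0.3309.
P(production run A | evidence) ≈ 0.19224 / 0.3309 ≈ 0.581
P(production run B | evidence) ≈ 0.11664 / 0.3309 ≈ 0.352
P(production run C | evidence) ≈ 0.022022 / 0.3309 ≈ 0.067
The largest is 0.581, so production run A is most probable.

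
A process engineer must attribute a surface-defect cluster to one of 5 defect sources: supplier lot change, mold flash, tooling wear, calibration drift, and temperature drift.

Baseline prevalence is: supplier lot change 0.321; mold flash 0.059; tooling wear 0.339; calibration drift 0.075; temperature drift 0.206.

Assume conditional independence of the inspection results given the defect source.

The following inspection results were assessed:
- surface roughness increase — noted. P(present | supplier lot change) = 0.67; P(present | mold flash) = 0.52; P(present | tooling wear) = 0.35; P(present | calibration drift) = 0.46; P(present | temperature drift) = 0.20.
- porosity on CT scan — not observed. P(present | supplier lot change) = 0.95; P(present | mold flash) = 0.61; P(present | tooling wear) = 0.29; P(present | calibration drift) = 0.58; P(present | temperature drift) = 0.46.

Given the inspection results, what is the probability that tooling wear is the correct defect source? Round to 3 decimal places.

0.586

For each hypothesis, the unnormalized posterior weight is prior × product of the inspection result likelihoods (using 1 − P(present | H) for each absent inspection result):
  supplier lot change: 0.321 × 0.67 × (1 − 0.95) = 0.010754
  mold flash: 0.059 × 0.52 × (1 − 0.61) = 0.011965
  tooling wear: 0.339 × 0.35 × (1 − 0.29) = 0.084241
  calibration drift: 0.075 × 0.46 × (1 − 0.58) = 0.01449
  temperature drift: 0.206 × 0.20 × (1 − 0.46) = 0.022248
The unnormalized weights sum to 0.1437.
P(tooling wear | evidence) = 0.084241 / 0.1437 ≈ 0.586.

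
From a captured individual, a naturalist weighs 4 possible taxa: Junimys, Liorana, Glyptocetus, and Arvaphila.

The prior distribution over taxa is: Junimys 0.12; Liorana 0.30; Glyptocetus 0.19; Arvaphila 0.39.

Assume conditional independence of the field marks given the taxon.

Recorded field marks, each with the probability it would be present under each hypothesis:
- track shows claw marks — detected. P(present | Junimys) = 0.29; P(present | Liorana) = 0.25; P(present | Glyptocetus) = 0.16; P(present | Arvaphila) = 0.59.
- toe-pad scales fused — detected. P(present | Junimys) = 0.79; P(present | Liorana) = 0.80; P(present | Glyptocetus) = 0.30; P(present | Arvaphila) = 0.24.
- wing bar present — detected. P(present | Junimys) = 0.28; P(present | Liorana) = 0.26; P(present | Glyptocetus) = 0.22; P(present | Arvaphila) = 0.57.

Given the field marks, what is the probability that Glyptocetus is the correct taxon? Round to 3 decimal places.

0.035

For each hypothesis, the unnormalized posterior weight is prior × product of the field mark likelihoods:
  Junimys: 0.12 × 0.29 × 0.79 × 0.28 = 0.0076978
  Liorana: 0.30 × 0.25 × 0.80 × 0.26 = 0.0156
  Glyptocetus: 0.19 × 0.16 × 0.30 × 0.22 = 0.0020064
  Arvaphila: 0.39 × 0.59 × 0.24 × 0.57 = 0.031478
The unnormalized weights sum to 0.056782.
P(Glyptocetus | evidence) = 0.0020064 / 0.056782 ≈ 0.035.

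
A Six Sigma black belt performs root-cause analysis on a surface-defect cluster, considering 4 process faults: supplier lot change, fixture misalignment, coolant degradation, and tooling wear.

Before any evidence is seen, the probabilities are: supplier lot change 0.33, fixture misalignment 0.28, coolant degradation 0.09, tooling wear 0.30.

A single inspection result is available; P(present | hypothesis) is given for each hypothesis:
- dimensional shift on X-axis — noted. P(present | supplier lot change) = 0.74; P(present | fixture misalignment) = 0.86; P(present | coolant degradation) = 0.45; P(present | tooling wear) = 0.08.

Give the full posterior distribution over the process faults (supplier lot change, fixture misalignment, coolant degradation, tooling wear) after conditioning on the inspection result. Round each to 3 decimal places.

0.444, 0.438, 0.074, 0.044

For each hypothesis, the unnormalized posterior weight is prior × likelihood:
  supplier lot change: 0.33 × 0.74 = 0.2442
  fixture misalignment: 0.28 × 0.86 = 0.2408
  coolant degradation: 0.09 × 0.45 = 0.0405
  tooling wear: 0.30 × 0.08 = 0.024
Normalizing constant Z = 0.2442 + 0.2408 + 0.0405 + 0.024 = 0.5495.
P(supplier lot change | evidence) = 0.2442 / 0.5495 ≈ 0.444
P(fixture misalignment | evidence) = 0.2408 / 0.5495 ≈ 0.438
P(coolant degradation | evidence) = 0.0405 / 0.5495 ≈ 0.074
P(tooling wear | evidence) = 0.024 / 0.5495 ≈ 0.044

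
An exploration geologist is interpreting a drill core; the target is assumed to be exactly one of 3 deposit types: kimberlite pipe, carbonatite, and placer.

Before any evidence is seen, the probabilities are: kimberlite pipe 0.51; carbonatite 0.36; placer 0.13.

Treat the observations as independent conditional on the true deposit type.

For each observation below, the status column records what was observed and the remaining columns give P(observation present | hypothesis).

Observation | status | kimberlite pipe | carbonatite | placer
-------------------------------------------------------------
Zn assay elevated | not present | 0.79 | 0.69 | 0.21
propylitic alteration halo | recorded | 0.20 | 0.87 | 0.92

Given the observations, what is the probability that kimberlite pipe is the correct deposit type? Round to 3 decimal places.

0.101

Multiply each prior by the joint likelihood of the evidence pattern (using 1 − P(present | H) for each absent observation):
  kimberlite pipe: 0.51 × (1 − 0.79) × 0.20 = 0.02142
  carbonatite: 0.36 × (1 − 0.69) × 0.87 = 0.097092
  placer: 0.13 × (1 − 0.21) × 0.92 = 0.094484
Marginal likelihood of the evidence = 0.213.
P(kimberlite pipe | evidence) = 0.02142 / 0.213 ≈ 0.101.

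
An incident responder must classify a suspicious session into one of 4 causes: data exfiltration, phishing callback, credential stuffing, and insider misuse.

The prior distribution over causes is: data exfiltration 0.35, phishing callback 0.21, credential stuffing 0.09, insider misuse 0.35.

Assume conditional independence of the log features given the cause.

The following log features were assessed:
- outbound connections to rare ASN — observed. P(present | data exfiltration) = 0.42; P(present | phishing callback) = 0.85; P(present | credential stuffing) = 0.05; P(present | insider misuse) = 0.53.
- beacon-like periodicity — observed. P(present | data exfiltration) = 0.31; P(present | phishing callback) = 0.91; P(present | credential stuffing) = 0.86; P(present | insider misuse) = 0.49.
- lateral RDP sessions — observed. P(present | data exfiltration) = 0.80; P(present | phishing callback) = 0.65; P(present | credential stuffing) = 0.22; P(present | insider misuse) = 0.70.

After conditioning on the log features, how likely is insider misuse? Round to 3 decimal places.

0.308

For each hypothesis, the unnormalized posterior weight is prior × product of the log feature likelihoods:
  data exfiltration: 0.35 × 0.42 × 0.31 × 0.80 = 0.036456
  phishing callback: 0.21 × 0.85 × 0.91 × 0.65 = 0.10558
  credential stuffing: 0.09 × 0.05 × 0.86 × 0.22 = 0.0008514
  insider misuse: 0.35 × 0.53 × 0.49 × 0.70 = 0.063627
Marginal likelihood of the evidence = 0.20652.
P(insider misuse | evidence) = 0.063627 / 0.20652 ≈ 0.308.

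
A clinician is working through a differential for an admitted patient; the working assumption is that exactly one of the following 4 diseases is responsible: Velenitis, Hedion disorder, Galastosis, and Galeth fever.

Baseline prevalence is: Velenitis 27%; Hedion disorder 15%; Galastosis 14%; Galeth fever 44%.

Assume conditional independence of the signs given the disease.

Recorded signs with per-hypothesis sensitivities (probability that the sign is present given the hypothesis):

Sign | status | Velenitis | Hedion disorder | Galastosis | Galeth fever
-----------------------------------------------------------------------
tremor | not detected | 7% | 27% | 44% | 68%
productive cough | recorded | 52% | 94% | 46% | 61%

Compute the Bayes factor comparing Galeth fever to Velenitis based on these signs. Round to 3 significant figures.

0.404

Joint likelihood of the sign pattern under each hypothesis (using 1 − P(present | H) for each absent sign):
  Galeth fever: (1 − 0.68) × 0.61 = 0.1952
  Velenitis: (1 − 0.07) × 0.52 = 0.4836
Bayes factor = 0.1952 / 0.4836 ≈ 0.404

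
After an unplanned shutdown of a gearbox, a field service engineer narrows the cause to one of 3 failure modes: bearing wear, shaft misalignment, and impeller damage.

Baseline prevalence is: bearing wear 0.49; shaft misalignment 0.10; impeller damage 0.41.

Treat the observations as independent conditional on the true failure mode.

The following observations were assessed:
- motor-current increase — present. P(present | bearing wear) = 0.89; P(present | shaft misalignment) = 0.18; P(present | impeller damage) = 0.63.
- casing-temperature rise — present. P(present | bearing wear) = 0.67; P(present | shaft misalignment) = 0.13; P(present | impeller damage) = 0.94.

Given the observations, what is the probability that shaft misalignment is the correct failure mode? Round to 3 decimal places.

0.004

For each hypothesis, the unnormalized posterior weight is prior × product of the observation likelihoods:
  bearing wear: 0.49 × 0.89 × 0.67 = 0.29219
  shaft misalignment: 0.10 × 0.18 × 0.13 = 0.00234
  impeller damage: 0.41 × 0.63 × 0.94 = 0.2428
Normalizing constant Z = 0.29219 + 0.00234 + 0.2428 = 0.53733.
P(shaft misalignment | evidence) = 0.00234 / 0.53733 ≈ 0.004.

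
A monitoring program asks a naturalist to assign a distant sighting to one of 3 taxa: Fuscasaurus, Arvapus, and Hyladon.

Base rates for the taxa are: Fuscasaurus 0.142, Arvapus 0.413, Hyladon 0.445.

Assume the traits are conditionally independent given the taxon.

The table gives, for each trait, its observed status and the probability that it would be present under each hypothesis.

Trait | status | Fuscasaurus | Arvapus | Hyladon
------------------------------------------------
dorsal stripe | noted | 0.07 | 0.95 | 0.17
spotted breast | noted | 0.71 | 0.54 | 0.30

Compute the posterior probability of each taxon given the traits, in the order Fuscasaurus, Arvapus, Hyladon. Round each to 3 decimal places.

Multiply each prior by the joint likelihood of the trait pattern:
  Fuscasaurus: 0.142 × 0.07 × 0.71 = 0.0070574
  Arvapus: 0.413 × 0.95 × 0.54 = 0.21187
  Hyladon: 0.445 × 0.17 × 0.30 = 0.022695
Normalizing constant Z = 0.0070574 + 0.21187 + 0.022695 = 0.24162.
P(Fuscasaurus | evidence) = 0.0070574 / 0.24162 ≈ 0.029
P(Arvapus | evidence) = 0.21187 / 0.24162 ≈ 0.877
P(Hyladon | evidence) = 0.022695 / 0.24162 ≈ 0.094

0.029, 0.877, 0.094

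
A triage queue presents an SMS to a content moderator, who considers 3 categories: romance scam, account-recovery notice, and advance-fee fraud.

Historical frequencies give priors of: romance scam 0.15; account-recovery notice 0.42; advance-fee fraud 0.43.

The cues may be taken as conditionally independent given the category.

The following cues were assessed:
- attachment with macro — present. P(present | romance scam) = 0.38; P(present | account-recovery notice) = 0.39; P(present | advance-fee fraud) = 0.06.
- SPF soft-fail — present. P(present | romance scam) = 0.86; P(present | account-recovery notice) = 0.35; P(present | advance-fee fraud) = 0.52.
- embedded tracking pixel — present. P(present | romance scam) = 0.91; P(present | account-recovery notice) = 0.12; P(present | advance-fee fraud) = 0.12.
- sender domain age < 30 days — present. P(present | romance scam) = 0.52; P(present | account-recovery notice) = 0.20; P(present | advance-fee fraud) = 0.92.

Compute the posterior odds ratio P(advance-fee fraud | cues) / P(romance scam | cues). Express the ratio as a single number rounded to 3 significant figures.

0.0639

Unnormalized posterior weight (prior times the cue likelihoods) for each of the two hypotheses:
  advance-fee fraud: 0.43 × 0.06 × 0.52 × 0.12 × 0.92 = 0.0014811
  romance scam: 0.15 × 0.38 × 0.86 × 0.91 × 0.52 = 0.023196
Odds(advance-fee fraud : romance scam) = 0.0014811 / 0.023196 ≈ 0.0639.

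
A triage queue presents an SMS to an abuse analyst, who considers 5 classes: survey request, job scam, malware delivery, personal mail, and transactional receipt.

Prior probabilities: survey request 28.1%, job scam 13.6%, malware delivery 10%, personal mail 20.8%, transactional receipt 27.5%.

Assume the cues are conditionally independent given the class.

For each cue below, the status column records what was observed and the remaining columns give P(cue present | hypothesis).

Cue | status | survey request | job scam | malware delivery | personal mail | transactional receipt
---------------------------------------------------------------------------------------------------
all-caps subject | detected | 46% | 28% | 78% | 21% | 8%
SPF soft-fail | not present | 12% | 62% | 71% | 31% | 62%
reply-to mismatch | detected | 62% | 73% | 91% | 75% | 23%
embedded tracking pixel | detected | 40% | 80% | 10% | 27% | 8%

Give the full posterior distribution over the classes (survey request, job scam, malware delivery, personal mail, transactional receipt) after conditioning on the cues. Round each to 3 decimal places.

Multiply each prior by the joint likelihood of the cue pattern (using 1 − P(present | H) for each absent cue):
  survey request: 0.281 × 0.46 × (1 − 0.12) × 0.62 × 0.40 = 0.02821
  job scam: 0.136 × 0.28 × (1 − 0.62) × 0.73 × 0.80 = 0.0084507
  malware delivery: 0.100 × 0.78 × (1 − 0.71) × 0.91 × 0.10 = 0.0020584
  personal mail: 0.208 × 0.21 × (1 − 0.31) × 0.75 × 0.27 = 0.0061032
  transactional receipt: 0.275 × 0.08 × (1 − 0.62) × 0.23 × 0.08 = 0.00015382
Normalizing constant Z = 0.02821 + 0.0084507 + 0.0020584 + 0.0061032 + 0.00015382 = 0.044976.
P(survey request | evidence) = 0.02821 / 0.044976 ≈ 0.627
P(job scam | evidence) = 0.0084507 / 0.044976 ≈ 0.188
P(malware delivery | evidence) = 0.0020584 / 0.044976 ≈ 0.046
P(personal mail | evidence) = 0.0061032 / 0.044976 ≈ 0.136
P(transactional receipt | evidence) = 0.00015382 / 0.044976 ≈ 0.003

0.627, 0.188, 0.046, 0.136, 0.003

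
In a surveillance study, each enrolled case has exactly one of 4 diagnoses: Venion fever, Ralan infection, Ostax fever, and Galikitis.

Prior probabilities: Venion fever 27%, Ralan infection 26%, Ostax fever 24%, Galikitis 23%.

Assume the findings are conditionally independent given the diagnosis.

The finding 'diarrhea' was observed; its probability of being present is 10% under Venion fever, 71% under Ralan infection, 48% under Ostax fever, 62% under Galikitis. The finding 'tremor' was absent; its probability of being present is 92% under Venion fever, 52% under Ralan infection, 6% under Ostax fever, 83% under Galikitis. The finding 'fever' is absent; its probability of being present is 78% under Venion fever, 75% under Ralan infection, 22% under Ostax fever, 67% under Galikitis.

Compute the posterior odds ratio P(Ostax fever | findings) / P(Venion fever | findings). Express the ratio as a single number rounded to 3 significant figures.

178

Posterior odds equal prior odds times the likelihood ratio; only the two competing hypotheses matter (using 1 − P(present | H) for each absent finding).
  Ostax fever: 0.24 × 0.48 × (1 − 0.06) × (1 − 0.22) = 0.084465
  Venion fever: 0.27 × 0.10 × (1 − 0.92) × (1 − 0.78) = 0.0004752
Odds(Ostax fever : Venion fever) = 0.084465 / 0.0004752 ≈ 178.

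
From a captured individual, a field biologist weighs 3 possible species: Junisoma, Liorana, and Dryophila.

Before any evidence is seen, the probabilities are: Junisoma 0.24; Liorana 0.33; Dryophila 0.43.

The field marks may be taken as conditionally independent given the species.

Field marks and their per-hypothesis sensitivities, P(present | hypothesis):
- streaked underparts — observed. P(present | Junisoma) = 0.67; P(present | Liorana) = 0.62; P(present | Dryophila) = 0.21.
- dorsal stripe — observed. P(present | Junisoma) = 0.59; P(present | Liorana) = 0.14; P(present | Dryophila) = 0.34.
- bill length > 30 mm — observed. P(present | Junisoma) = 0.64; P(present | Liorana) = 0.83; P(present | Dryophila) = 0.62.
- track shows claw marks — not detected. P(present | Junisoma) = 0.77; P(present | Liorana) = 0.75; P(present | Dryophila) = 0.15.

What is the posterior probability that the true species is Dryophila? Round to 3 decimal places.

For each hypothesis, the unnormalized posterior weight is prior × product of the field mark likelihoods (using 1 − P(present | H) for each absent field mark):
  Junisoma: 0.24 × 0.67 × 0.59 × 0.64 × (1 − 0.77) = 0.013965
  Liorana: 0.33 × 0.62 × 0.14 × 0.83 × (1 − 0.75) = 0.0059436
  Dryophila: 0.43 × 0.21 × 0.34 × 0.62 × (1 − 0.15) = 0.01618
The unnormalized weights sum to 0.036089.
P(Dryophila | evidence) = 0.01618 / 0.036089 ≈ 0.448.

0.448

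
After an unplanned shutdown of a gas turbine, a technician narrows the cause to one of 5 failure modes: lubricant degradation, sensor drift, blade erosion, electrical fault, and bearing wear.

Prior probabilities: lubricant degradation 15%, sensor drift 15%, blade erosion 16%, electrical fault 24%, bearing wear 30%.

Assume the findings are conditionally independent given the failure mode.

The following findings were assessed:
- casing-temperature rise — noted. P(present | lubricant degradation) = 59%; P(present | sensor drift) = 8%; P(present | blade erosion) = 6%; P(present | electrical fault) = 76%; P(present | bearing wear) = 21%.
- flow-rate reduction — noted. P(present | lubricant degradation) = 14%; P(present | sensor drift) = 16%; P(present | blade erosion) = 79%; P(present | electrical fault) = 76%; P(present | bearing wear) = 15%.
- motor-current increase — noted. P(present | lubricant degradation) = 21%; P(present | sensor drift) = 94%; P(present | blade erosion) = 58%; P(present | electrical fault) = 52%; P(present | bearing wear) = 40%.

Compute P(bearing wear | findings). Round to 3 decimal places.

By Bayes' rule with conditional independence, the unnormalized weight for each hypothesis is prior × ∏ likelihoods:
  lubricant degradation: 0.15 × 0.59 × 0.14 × 0.21 = 0.0026019
  sensor drift: 0.15 × 0.08 × 0.16 × 0.94 = 0.0018048
  blade erosion: 0.16 × 0.06 × 0.79 × 0.58 = 0.0043987
  electrical fault: 0.24 × 0.76 × 0.76 × 0.52 = 0.072084
  bearing wear: 0.30 × 0.21 × 0.15 × 0.40 = 0.00378
Normalizing constant Z = 0.0026019 + 0.0018048 + 0.0043987 + 0.072084 + 0.00378 = 0.08467.
P(bearing wear | evidence) = 0.00378 / 0.08467 ≈ 0.045.

0.045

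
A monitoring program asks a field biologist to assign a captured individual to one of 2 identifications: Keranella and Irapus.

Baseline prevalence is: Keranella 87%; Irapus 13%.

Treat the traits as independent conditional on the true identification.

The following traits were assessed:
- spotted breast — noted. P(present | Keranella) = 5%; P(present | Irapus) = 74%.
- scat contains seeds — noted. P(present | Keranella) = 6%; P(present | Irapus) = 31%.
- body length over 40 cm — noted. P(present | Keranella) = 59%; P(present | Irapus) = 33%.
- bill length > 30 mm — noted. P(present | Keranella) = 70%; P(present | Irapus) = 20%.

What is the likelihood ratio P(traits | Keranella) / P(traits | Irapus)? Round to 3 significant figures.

Joint likelihood of the trait pattern under each hypothesis:
  Keranella: 0.05 × 0.06 × 0.59 × 0.70 = 0.001239
  Irapus: 0.74 × 0.31 × 0.33 × 0.20 = 0.01514
Bayes factor = 0.001239 / 0.01514 ≈ 0.0818

0.0818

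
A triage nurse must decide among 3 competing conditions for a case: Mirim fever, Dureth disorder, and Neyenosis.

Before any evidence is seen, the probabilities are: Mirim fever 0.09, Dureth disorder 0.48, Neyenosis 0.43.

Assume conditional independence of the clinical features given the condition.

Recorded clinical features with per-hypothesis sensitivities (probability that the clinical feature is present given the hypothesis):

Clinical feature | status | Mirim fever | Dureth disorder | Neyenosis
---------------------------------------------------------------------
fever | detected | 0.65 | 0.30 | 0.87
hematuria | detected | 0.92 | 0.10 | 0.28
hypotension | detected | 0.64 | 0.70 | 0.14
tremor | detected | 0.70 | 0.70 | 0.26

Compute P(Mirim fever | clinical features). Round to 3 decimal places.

By Bayes' rule with conditional independence, the unnormalized weight for each hypothesis is prior × ∏ likelihoods:
  Mirim fever: 0.09 × 0.65 × 0.92 × 0.64 × 0.70 = 0.024111
  Dureth disorder: 0.48 × 0.30 × 0.10 × 0.70 × 0.70 = 0.007056
  Neyenosis: 0.43 × 0.87 × 0.28 × 0.14 × 0.26 = 0.0038128
The unnormalized weights sum to 0.03498.
P(Mirim fever | evidence) = 0.024111 / 0.03498 ≈ 0.689.

0.689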